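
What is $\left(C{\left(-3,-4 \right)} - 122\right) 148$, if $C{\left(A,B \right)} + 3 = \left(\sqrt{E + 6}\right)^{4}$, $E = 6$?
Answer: $2812$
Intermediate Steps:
$C{\left(A,B \right)} = 141$ ($C{\left(A,B \right)} = -3 + \left(\sqrt{6 + 6}\right)^{4} = -3 + \left(\sqrt{12}\right)^{4} = -3 + \left(2 \sqrt{3}\right)^{4} = -3 + 144 = 141$)
$\left(C{\left(-3,-4 \right)} - 122\right) 148 = \left(141 - 122\right) 148 = 19 \cdot 148 = 2812$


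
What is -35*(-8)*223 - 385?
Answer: 62055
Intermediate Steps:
-35*(-8)*223 - 385 = 280*223 - 385 = 62440 - 385 = 62055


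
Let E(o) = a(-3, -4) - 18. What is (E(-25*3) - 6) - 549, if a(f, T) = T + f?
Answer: -580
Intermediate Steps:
E(o) = -25 (E(o) = (-4 - 3) - 18 = -7 - 18 = -25)
(E(-25*3) - 6) - 549 = (-25 - 6) - 549 = -31 - 549 = -580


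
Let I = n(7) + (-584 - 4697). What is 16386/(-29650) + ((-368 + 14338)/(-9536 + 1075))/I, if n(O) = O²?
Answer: -181240112743/328136194200 ≈ -0.55233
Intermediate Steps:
I = -5232 (I = 7² + (-584 - 4697) = 49 - 5281 = -5232)
16386/(-29650) + ((-368 + 14338)/(-9536 + 1075))/I = 16386/(-29650) + ((-368 + 14338)/(-9536 + 1075))/(-5232) = 16386*(-1/29650) + (13970/(-8461))*(-1/5232) = -8193/14825 + (13970*(-1/8461))*(-1/5232) = -8193/14825 - 13970/8461*(-1/5232) = -8193/14825 + 6985/22133976 = -181240112743/328136194200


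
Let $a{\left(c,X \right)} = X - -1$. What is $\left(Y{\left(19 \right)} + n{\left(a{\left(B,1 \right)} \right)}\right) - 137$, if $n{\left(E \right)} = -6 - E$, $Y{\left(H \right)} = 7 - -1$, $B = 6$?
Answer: $-137$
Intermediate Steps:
$Y{\left(H \right)} = 8$ ($Y{\left(H \right)} = 7 + 1 = 8$)
$a{\left(c,X \right)} = 1 + X$ ($a{\left(c,X \right)} = X + 1 = 1 + X$)
$\left(Y{\left(19 \right)} + n{\left(a{\left(B,1 \right)} \right)}\right) - 137 = \left(8 - 8\right) - 137 = 0 - 137 = -137$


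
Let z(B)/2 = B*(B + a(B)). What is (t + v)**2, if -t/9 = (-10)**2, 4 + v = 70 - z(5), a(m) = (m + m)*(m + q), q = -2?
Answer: 1401856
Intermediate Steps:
a(m) = 2*m*(-2 + m) (a(m) = (m + m)*(m - 2) = (2*m)*(-2 + m) = 2*m*(-2 + m))
z(B) = 2*B*(B + 2*B*(-2 + B)) (z(B) = 2*(B*(B + 2*B*(-2 + B))) = 2*B*(B + 2*B*(-2 + B)))
v = -284 (v = -4 + (70 - 5**2*(-6 + 4*5)) = -4 + (70 - 25*(-6 + 20)) = -4 + (70 - 25*14) = -4 + (70 - 1*350) = -4 + (70 - 350) = -4 - 280 = -284)
t = -900 (t = -9*(-10)**2 = -9*100 = -900)
(t + v)**2 = (-900 - 284)**2 = (-1184)**2 = 1401856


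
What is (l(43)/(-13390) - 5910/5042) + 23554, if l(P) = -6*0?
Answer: 59376679/2521 ≈ 23553.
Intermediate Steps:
l(P) = 0
(l(43)/(-13390) - 5910/5042) + 23554 = (0/(-13390) - 5910/5042) + 23554 = (0*(-1/13390) - 5910*1/5042) + 23554 = (0 - 2955/2521) + 23554 = -2955/2521 + 23554 = 59376679/2521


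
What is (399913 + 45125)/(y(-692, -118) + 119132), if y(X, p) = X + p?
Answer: 222519/59161 ≈ 3.7612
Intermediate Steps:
(399913 + 45125)/(y(-692, -118) + 119132) = (399913 + 45125)/((-692 - 118) + 119132) = 445038/(-810 + 119132) = 445038/118322 = 445038*(1/118322) = 222519/59161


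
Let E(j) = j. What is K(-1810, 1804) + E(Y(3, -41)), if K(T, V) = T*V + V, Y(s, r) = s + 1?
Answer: -3263432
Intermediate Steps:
Y(s, r) = 1 + s
K(T, V) = V + T*V
K(-1810, 1804) + E(Y(3, -41)) = 1804*(1 - 1810) + (1 + 3) = 1804*(-1809) + 4 = -3263436 + 4 = -3263432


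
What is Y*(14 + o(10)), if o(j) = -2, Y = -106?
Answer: -1272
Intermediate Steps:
Y*(14 + o(10)) = -106*(14 - 2) = -106*12 = -1272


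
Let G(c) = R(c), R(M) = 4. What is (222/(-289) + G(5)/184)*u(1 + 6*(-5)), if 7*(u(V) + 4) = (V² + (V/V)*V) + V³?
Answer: 234232415/93058 ≈ 2517.1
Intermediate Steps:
G(c) = 4
u(V) = -4 + V/7 + V²/7 + V³/7 (u(V) = -4 + ((V² + (V/V)*V) + V³)/7 = -4 + ((V² + 1*V) + V³)/7 = -4 + ((V² + V) + V³)/7 = -4 + ((V + V²) + V³)/7 = -4 + (V + V² + V³)/7 = -4 + (V/7 + V²/7 + V³/7) = -4 + V/7 + V²/7 + V³/7)
(222/(-289) + G(5)/184)*u(1 + 6*(-5)) = (222/(-289) + 4/184)*(-4 + (1 + 6*(-5))/7 + (1 + 6*(-5))²/7 + (1 + 6*(-5))³/7) = (222*(-1/289) + 4*(1/184))*(-4 + (1 - 30)/7 + (1 - 30)²/7 + (1 - 30)³/7) = (-222/289 + 1/46)*(-4 + (⅐)*(-29) + (⅐)*(-29)² + (⅐)*(-29)³) = -9923*(-4 - 29/7 + (⅐)*841 + (⅐)*(-24389))/13294 = -9923*(-4 - 29/7 + 841/7 - 24389/7)/13294 = -9923/13294*(-23605/7) = 234232415/93058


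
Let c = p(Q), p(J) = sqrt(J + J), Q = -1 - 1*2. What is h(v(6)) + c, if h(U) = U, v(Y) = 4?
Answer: 4 + I*sqrt(6) ≈ 4.0 + 2.4495*I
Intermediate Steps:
Q = -3 (Q = -1 - 2 = -3)
p(J) = sqrt(2)*sqrt(J) (p(J) = sqrt(2*J) = sqrt(2)*sqrt(J))
c = I*sqrt(6) (c = sqrt(2)*sqrt(-3) = sqrt(2)*(I*sqrt(3)) = I*sqrt(6) ≈ 2.4495*I)
h(v(6)) + c = 4 + I*sqrt(6)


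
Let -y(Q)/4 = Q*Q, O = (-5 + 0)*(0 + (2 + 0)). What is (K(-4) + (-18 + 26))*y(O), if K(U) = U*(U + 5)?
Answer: -1600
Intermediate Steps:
O = -10 (O = -5*(0 + 2) = -5*2 = -10)
y(Q) = -4*Q² (y(Q) = -4*Q*Q = -4*Q²)
K(U) = U*(5 + U)
(K(-4) + (-18 + 26))*y(O) = (-4*(5 - 4) + (-18 + 26))*(-4*(-10)²) = (-4*1 + 8)*(-4*100) = (-4 + 8)*(-400) = 4*(-400) = -1600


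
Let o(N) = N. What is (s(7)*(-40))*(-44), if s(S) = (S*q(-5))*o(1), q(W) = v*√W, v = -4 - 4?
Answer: -98560*I*√5 ≈ -2.2039e+5*I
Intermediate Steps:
v = -8
q(W) = -8*√W
s(S) = -8*I*S*√5 (s(S) = (S*(-8*I*√5))*1 = -8*I*S*√5*1 = -8*I*S*√5)
(s(7)*(-40))*(-44) = (-8*I*7*√5*(-40))*(-44) = (-56*I*√5*(-40))*(-44) = (2240*I*√5)*(-44) = -98560*I*√5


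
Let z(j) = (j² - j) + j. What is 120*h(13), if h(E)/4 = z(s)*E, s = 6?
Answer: 224640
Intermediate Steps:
z(j) = j²
h(E) = 144*E (h(E) = 4*(6²*E) = 4*(36*E) = 144*E)
120*h(13) = 120*(144*13) = 120*1872 = 224640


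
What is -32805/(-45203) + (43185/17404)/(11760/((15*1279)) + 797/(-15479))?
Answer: 14997818610284605/2915079314247692 ≈ 5.1449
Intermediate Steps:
-32805/(-45203) + (43185/17404)/(11760/((15*1279)) + 797/(-15479)) = -32805*(-1/45203) + (43185*(1/17404))/(11760/19185 + 797*(-1/15479)) = 32805/45203 + 43185/(17404*(11760*(1/19185) - 797/15479)) = 32805/45203 + 43185/(17404*(784/1279 - 797/15479)) = 32805/45203 + 43185/(17404*(11116173/19797641)) = 32805/45203 + (43185/17404)*(19797641/11116173) = 32805/45203 + 284987042195/64488624964 = 14997818610284605/2915079314247692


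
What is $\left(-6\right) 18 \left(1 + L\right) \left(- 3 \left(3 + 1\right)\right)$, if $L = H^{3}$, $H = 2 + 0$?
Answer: $11664$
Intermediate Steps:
$H = 2$
$L = 8$ ($L = 2^{3} = 8$)
$\left(-6\right) 18 \left(1 + L\right) \left(- 3 \left(3 + 1\right)\right) = \left(-6\right) 18 \left(1 + 8\right) \left(- 3 \left(3 + 1\right)\right) = - 108 \cdot 9 \left(\left(-3\right) 4\right) = - 108 \cdot 9 \left(-12\right) = \left(-108\right) \left(-108\right) = 11664$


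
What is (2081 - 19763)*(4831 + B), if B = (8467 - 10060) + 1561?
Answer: -84855918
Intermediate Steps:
B = -32 (B = -1593 + 1561 = -32)
(2081 - 19763)*(4831 + B) = (2081 - 19763)*(4831 - 32) = -17682*4799 = -84855918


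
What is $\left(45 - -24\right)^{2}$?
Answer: $4761$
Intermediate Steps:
$\left(45 - -24\right)^{2} = \left(45 + \left(-6 + 30\right)\right)^{2} = \left(45 + 24\right)^{2} = 69^{2} = 4761$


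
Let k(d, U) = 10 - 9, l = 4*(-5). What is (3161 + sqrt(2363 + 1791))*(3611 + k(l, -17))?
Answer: 11417532 + 3612*sqrt(4154) ≈ 1.1650e+7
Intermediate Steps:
l = -20
k(d, U) = 1
(3161 + sqrt(2363 + 1791))*(3611 + k(l, -17)) = (3161 + sqrt(2363 + 1791))*(3611 + 1) = (3161 + sqrt(4154))*3612 = 11417532 + 3612*sqrt(4154)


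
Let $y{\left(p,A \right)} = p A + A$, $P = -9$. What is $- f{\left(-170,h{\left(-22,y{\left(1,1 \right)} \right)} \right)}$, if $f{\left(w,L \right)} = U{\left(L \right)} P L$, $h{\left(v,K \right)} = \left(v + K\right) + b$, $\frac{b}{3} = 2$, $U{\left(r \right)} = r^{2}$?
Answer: $-24696$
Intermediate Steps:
$b = 6$ ($b = 3 \cdot 2 = 6$)
$y{\left(p,A \right)} = A + A p$ ($y{\left(p,A \right)} = A p + A = A + A p$)
$h{\left(v,K \right)} = 6 + K + v$ ($h{\left(v,K \right)} = \left(v + K\right) + 6 = \left(K + v\right) + 6 = 6 + K + v$)
$f{\left(w,L \right)} = - 9 L^{3}$ ($f{\left(w,L \right)} = L^{2} \left(-9\right) L = - 9 L^{2} L = - 9 L^{3}$)
$- f{\left(-170,h{\left(-22,y{\left(1,1 \right)} \right)} \right)} = - \left(-9\right) \left(6 + 1 \left(1 + 1\right) - 22\right)^{3} = - \left(-9\right) \left(6 + 1 \cdot 2 - 22\right)^{3} = - \left(-9\right) \left(6 + 2 - 22\right)^{3} = - \left(-9\right) \left(-14\right)^{3} = - \left(-9\right) \left(-2744\right) = \left(-1\right) 24696 = -24696$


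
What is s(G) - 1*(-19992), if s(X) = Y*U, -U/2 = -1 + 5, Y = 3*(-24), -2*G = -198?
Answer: 20568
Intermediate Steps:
G = 99 (G = -½*(-198) = 99)
Y = -72
U = -8 (U = -2*(-1 + 5) = -2*4 = -8)
s(X) = 576 (s(X) = -72*(-8) = 576)
s(G) - 1*(-19992) = 576 - 1*(-19992) = 576 + 19992 = 20568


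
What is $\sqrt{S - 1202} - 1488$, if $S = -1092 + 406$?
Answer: $-1488 + 4 i \sqrt{118} \approx -1488.0 + 43.451 i$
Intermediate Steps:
$S = -686$
$\sqrt{S - 1202} - 1488 = \sqrt{-686 - 1202} - 1488 = \sqrt{-1888} - 1488 = 4 i \sqrt{118} - 1488 = -1488 + 4 i \sqrt{118}$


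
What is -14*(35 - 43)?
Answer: 112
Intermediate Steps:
-14*(35 - 43) = -14*(-8) = 112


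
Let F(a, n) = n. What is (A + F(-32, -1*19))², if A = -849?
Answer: 753424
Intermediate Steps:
(A + F(-32, -1*19))² = (-849 - 1*19)² = (-849 - 19)² = (-868)² = 753424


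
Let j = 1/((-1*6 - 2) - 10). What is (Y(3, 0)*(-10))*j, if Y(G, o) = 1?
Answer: 5/9 ≈ 0.55556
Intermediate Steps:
j = -1/18 (j = 1/((-6 - 2) - 10) = 1/(-8 - 10) = 1/(-18) = -1/18 ≈ -0.055556)
(Y(3, 0)*(-10))*j = (1*(-10))*(-1/18) = -10*(-1/18) = 5/9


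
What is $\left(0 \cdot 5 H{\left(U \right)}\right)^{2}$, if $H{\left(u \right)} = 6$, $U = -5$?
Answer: $0$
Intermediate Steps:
$\left(0 \cdot 5 H{\left(U \right)}\right)^{2} = \left(0 \cdot 5 \cdot 6\right)^{2} = \left(0 \cdot 6\right)^{2} = 0^{2} = 0$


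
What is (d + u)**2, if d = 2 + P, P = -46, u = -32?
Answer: 5776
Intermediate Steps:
d = -44 (d = 2 - 46 = -44)
(d + u)**2 = (-44 - 32)**2 = (-76)**2 = 5776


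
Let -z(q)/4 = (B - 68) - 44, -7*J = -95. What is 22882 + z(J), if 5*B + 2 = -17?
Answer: 116726/5 ≈ 23345.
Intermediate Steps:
J = 95/7 (J = -⅐*(-95) = 95/7 ≈ 13.571)
B = -19/5 (B = -⅖ + (⅕)*(-17) = -⅖ - 17/5 = -19/5 ≈ -3.8000)
z(q) = 2316/5 (z(q) = -4*((-19/5 - 68) - 44) = -4*(-359/5 - 44) = -4*(-579/5) = 2316/5)
22882 + z(J) = 22882 + 2316/5 = 116726/5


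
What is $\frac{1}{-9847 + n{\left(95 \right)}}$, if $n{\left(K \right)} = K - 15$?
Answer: $- \frac{1}{9767} \approx -0.00010239$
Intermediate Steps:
$n{\left(K \right)} = -15 + K$
$\frac{1}{-9847 + n{\left(95 \right)}} = \frac{1}{-9847 + \left(-15 + 95\right)} = \frac{1}{-9847 + 80} = \frac{1}{-9767} = - \frac{1}{9767}$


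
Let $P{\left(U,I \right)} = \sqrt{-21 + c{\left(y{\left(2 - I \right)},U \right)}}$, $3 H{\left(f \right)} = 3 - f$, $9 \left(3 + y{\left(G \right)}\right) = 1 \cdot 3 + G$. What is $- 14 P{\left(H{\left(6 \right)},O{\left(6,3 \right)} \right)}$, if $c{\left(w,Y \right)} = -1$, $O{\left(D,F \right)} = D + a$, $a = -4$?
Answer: $- 14 i \sqrt{22} \approx - 65.666 i$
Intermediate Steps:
$y{\left(G \right)} = - \frac{8}{3} + \frac{G}{9}$ ($y{\left(G \right)} = -3 + \frac{1 \cdot 3 + G}{9} = -3 + \frac{3 + G}{9} = -3 + \left(\frac{1}{3} + \frac{G}{9}\right) = - \frac{8}{3} + \frac{G}{9}$)
$O{\left(D,F \right)} = -4 + D$ ($O{\left(D,F \right)} = D - 4 = -4 + D$)
$H{\left(f \right)} = 1 - \frac{f}{3}$ ($H{\left(f \right)} = \frac{3 - f}{3} = 1 - \frac{f}{3}$)
$P{\left(U,I \right)} = i \sqrt{22}$ ($P{\left(U,I \right)} = \sqrt{-21 - 1} = \sqrt{-22} = i \sqrt{22}$)
$- 14 P{\left(H{\left(6 \right)},O{\left(6,3 \right)} \right)} = - 14 i \sqrt{22}$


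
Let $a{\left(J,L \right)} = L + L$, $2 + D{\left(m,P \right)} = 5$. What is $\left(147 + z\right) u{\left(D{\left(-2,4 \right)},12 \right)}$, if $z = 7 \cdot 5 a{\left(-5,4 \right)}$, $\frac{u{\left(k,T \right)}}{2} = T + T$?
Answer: $20496$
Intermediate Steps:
$D{\left(m,P \right)} = 3$ ($D{\left(m,P \right)} = -2 + 5 = 3$)
$a{\left(J,L \right)} = 2 L$
$u{\left(k,T \right)} = 4 T$ ($u{\left(k,T \right)} = 2 \left(T + T\right) = 2 \cdot 2 T = 4 T$)
$z = 280$ ($z = 7 \cdot 5 \cdot 2 \cdot 4 = 35 \cdot 8 = 280$)
$\left(147 + z\right) u{\left(D{\left(-2,4 \right)},12 \right)} = \left(147 + 280\right) 4 \cdot 12 = 427 \cdot 48 = 20496$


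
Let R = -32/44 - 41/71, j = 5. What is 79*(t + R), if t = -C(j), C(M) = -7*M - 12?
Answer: 2819352/781 ≈ 3609.9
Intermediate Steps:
C(M) = -12 - 7*M
t = 47 (t = -(-12 - 7*5) = -(-12 - 35) = -1*(-47) = 47)
R = -1019/781 (R = -32*1/44 - 41*1/71 = -8/11 - 41/71 = -1019/781 ≈ -1.3047)
79*(t + R) = 79*(47 - 1019/781) = 79*(35688/781) = 2819352/781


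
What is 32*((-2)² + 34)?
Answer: 1216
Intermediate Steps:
32*((-2)² + 34) = 32*(4 + 34) = 32*38 = 1216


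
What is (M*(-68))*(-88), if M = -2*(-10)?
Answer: 119680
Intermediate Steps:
M = 20
(M*(-68))*(-88) = (20*(-68))*(-88) = -1360*(-88) = 119680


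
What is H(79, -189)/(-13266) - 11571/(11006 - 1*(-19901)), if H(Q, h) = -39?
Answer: -50765171/136670754 ≈ -0.37144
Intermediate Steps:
H(79, -189)/(-13266) - 11571/(11006 - 1*(-19901)) = -39/(-13266) - 11571/(11006 - 1*(-19901)) = -39*(-1/13266) - 11571/(11006 + 19901) = 13/4422 - 11571/30907 = -50765171/136670754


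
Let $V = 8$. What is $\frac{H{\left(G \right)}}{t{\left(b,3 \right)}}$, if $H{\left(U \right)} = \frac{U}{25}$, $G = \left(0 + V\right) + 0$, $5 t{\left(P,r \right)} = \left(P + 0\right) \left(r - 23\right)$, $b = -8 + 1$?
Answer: $\frac{2}{175} \approx 0.011429$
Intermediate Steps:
$b = -7$
$t{\left(P,r \right)} = \frac{P \left(-23 + r\right)}{5}$ ($t{\left(P,r \right)} = \frac{\left(P + 0\right) \left(r - 23\right)}{5} = \frac{P \left(-23 + r\right)}{5}$)
$G = 8$ ($G = \left(0 + 8\right) + 0 = 8 + 0 = 8$)
$H{\left(U \right)} = \frac{U}{25}$ ($H{\left(U \right)} = U \frac{1}{25} = \frac{U}{25}$)
$\frac{H{\left(G \right)}}{t{\left(b,3 \right)}} = \frac{\frac{1}{25} \cdot 8}{\frac{1}{5} \left(-7\right) \left(-23 + 3\right)} = \frac{8}{25 \cdot \frac{1}{5} \left(-7\right) \left(-20\right)} = \frac{8}{25 \cdot 28} = \frac{8}{25} \cdot \frac{1}{28} = \frac{2}{175}$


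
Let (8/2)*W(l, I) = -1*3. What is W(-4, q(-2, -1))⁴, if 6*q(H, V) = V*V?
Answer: 81/256 ≈ 0.31641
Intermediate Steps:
q(H, V) = V²/6 (q(H, V) = (V*V)/6 = V²/6)
W(l, I) = -¾ (W(l, I) = (-1*3)/4 = (¼)*(-3) = -¾)
W(-4, q(-2, -1))⁴ = (-¾)⁴ = 81/256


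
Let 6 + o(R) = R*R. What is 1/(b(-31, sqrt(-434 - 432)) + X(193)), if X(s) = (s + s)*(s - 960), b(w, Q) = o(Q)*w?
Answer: -1/269030 ≈ -3.7171e-6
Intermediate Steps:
o(R) = -6 + R**2 (o(R) = -6 + R*R = -6 + R**2)
b(w, Q) = w*(-6 + Q**2) (b(w, Q) = (-6 + Q**2)*w = w*(-6 + Q**2))
X(s) = 2*s*(-960 + s) (X(s) = (2*s)*(-960 + s) = 2*s*(-960 + s))
1/(b(-31, sqrt(-434 - 432)) + X(193)) = 1/(-31*(-6 + (sqrt(-434 - 432))**2) + 2*193*(-960 + 193)) = 1/(-31*(-6 + (sqrt(-866))**2) + 2*193*(-767)) = 1/(-31*(-6 + (I*sqrt(866))**2) - 296062) = 1/(-31*(-6 - 866) - 296062) = 1/(-31*(-872) - 296062) = 1/(27032 - 296062) = 1/(-269030) = -1/269030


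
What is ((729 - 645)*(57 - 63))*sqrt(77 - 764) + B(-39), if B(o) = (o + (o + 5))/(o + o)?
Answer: 73/78 - 504*I*sqrt(687) ≈ 0.9359 - 13210.0*I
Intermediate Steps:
B(o) = (5 + 2*o)/(2*o) (B(o) = (o + (5 + o))/((2*o)) = (5 + 2*o)*(1/(2*o)) = (5 + 2*o)/(2*o))
((729 - 645)*(57 - 63))*sqrt(77 - 764) + B(-39) = ((729 - 645)*(57 - 63))*sqrt(77 - 764) + (5/2 - 39)/(-39) = (84*(-6))*sqrt(-687) - 1/39*(-73/2) = -504*I*sqrt(687) + 73/78 = 73/78 - 504*I*sqrt(687)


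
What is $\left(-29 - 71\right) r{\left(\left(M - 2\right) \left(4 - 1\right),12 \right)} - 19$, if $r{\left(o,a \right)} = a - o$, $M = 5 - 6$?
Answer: $-2119$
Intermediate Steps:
$M = -1$ ($M = 5 - 6 = -1$)
$\left(-29 - 71\right) r{\left(\left(M - 2\right) \left(4 - 1\right),12 \right)} - 19 = \left(-29 - 71\right) \left(12 - \left(-1 - 2\right) \left(4 - 1\right)\right) - 19 = \left(-29 - 71\right) \left(12 - \left(-3\right) 3\right) - 19 = - 100 \left(12 - -9\right) - 19 = - 100 \left(12 + 9\right) - 19 = \left(-100\right) 21 - 19 = -2100 - 19 = -2119$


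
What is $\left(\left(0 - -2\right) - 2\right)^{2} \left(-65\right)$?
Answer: $0$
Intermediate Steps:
$\left(\left(0 - -2\right) - 2\right)^{2} \left(-65\right) = \left(\left(0 + 2\right) - 2\right)^{2} \left(-65\right) = \left(2 - 2\right)^{2} \left(-65\right) = 0^{2} \left(-65\right) = 0 \left(-65\right) = 0$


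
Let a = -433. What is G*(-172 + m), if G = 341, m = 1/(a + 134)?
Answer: -17537289/299 ≈ -58653.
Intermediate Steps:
m = -1/299 (m = 1/(-433 + 134) = 1/(-299) = -1/299 ≈ -0.0033445)
G*(-172 + m) = 341*(-172 - 1/299) = 341*(-51429/299) = -17537289/299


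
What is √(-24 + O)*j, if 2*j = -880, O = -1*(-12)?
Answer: -880*I*√3 ≈ -1524.2*I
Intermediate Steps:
O = 12
j = -440 (j = (½)*(-880) = -440)
√(-24 + O)*j = √(-24 + 12)*(-440) = √(-12)*(-440) = (2*I*√3)*(-440) = -880*I*√3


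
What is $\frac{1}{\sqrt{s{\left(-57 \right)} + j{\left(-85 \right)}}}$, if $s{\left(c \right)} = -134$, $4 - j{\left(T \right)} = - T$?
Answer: $- \frac{i \sqrt{215}}{215} \approx - 0.068199 i$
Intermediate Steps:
$j{\left(T \right)} = 4 + T$ ($j{\left(T \right)} = 4 - - T = 4 + T$)
$\frac{1}{\sqrt{s{\left(-57 \right)} + j{\left(-85 \right)}}} = \frac{1}{\sqrt{-134 + \left(4 - 85\right)}} = \frac{1}{\sqrt{-134 - 81}} = \frac{1}{\sqrt{-215}} = \frac{1}{i \sqrt{215}} = - \frac{i \sqrt{215}}{215}$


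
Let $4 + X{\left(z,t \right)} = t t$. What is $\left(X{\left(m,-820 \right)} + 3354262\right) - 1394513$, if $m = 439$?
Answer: $2632145$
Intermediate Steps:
$X{\left(z,t \right)} = -4 + t^{2}$ ($X{\left(z,t \right)} = -4 + t t = -4 + t^{2}$)
$\left(X{\left(m,-820 \right)} + 3354262\right) - 1394513 = \left(\left(-4 + \left(-820\right)^{2}\right) + 3354262\right) - 1394513 = \left(\left(-4 + 672400\right) + 3354262\right) - 1394513 = \left(672396 + 3354262\right) - 1394513 = 4026658 - 1394513 = 2632145$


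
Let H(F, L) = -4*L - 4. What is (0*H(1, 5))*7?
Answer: 0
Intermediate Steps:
H(F, L) = -4 - 4*L
(0*H(1, 5))*7 = (0*(-4 - 4*5))*7 = (0*(-4 - 20))*7 = (0*(-24))*7 = 0*7 = 0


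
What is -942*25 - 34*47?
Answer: -25148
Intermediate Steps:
-942*25 - 34*47 = -23550 - 1*1598 = -23550 - 1598 = -25148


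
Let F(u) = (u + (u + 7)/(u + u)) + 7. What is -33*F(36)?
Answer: -34529/24 ≈ -1438.7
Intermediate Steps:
F(u) = 7 + u + (7 + u)/(2*u) (F(u) = (u + (7 + u)/((2*u))) + 7 = (u + (7 + u)*(1/(2*u))) + 7 = (u + (7 + u)/(2*u)) + 7 = 7 + u + (7 + u)/(2*u))
-33*F(36) = -33*(15/2 + 36 + (7/2)/36) = -33*(15/2 + 36 + (7/2)*(1/36)) = -33*(15/2 + 36 + 7/72) = -33*3139/72 = -34529/24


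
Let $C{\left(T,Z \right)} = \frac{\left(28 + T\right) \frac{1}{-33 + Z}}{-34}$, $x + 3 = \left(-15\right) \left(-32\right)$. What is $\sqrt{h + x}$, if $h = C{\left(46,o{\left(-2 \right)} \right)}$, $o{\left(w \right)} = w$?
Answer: $\frac{2 \sqrt{42222985}}{595} \approx 21.842$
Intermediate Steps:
$x = 477$ ($x = -3 - -480 = -3 + 480 = 477$)
$C{\left(T,Z \right)} = - \frac{28 + T}{34 \left(-33 + Z\right)}$ ($C{\left(T,Z \right)} = \frac{28 + T}{-33 + Z} \left(- \frac{1}{34}\right) = - \frac{28 + T}{34 \left(-33 + Z\right)}$)
$h = \frac{37}{595}$ ($h = \frac{-28 - 46}{34 \left(-33 - 2\right)} = \frac{-28 - 46}{34 \left(-35\right)} = \frac{1}{34} \left(- \frac{1}{35}\right) \left(-74\right) = \frac{37}{595} \approx 0.062185$)
$\sqrt{h + x} = \sqrt{\frac{37}{595} + 477} = \sqrt{\frac{283852}{595}} = \frac{2 \sqrt{42222985}}{595}$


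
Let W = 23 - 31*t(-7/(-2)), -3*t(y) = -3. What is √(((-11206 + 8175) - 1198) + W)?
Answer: I*√4237 ≈ 65.092*I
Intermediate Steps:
t(y) = 1 (t(y) = -⅓*(-3) = 1)
W = -8 (W = 23 - 31*1 = 23 - 31 = -8)
√(((-11206 + 8175) - 1198) + W) = √(((-11206 + 8175) - 1198) - 8) = √((-3031 - 1198) - 8) = √(-4229 - 8) = √(-4237) = I*√4237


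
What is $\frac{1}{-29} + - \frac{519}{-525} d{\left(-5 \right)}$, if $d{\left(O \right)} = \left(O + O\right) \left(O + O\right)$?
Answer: $\frac{20061}{203} \approx 98.823$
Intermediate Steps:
$d{\left(O \right)} = 4 O^{2}$ ($d{\left(O \right)} = 2 O 2 O = 4 O^{2}$)
$\frac{1}{-29} + - \frac{519}{-525} d{\left(-5 \right)} = \frac{1}{-29} + - \frac{519}{-525} \cdot 4 \left(-5\right)^{2} = - \frac{1}{29} + \left(-519\right) \left(- \frac{1}{525}\right) 4 \cdot 25 = - \frac{1}{29} + \frac{173}{175} \cdot 100 = - \frac{1}{29} + \frac{692}{7} = \frac{20061}{203}$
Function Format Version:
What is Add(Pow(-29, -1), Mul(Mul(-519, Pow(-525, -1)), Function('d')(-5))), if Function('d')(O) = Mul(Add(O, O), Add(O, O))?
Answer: Rational(20061, 203) ≈ 98.823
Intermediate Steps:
Function('d')(O) = Mul(4, Pow(O, 2)) (Function('d')(O) = Mul(Mul(2, O), Mul(2, O)) = Mul(4, Pow(O, 2)))
Add(Pow(-29, -1), Mul(Mul(-519, Pow(-525, -1)), Function('d')(-5))) = Add(Pow(-29, -1), Mul(Mul(-519, Pow(-525, -1)), Mul(4, Pow(-5, 2)))) = Add(Rational(-1, 29), Mul(Mul(-519, Rational(-1, 525)), Mul(4, 25))) = Add(Rational(-1, 29), Mul(Rational(173, 175), 100)) = Add(Rational(-1, 29), Rational(692, 7)) = Rational(20061, 203)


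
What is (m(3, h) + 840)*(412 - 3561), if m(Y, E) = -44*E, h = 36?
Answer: 2342856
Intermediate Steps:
(m(3, h) + 840)*(412 - 3561) = (-44*36 + 840)*(412 - 3561) = (-1584 + 840)*(-3149) = -744*(-3149) = 2342856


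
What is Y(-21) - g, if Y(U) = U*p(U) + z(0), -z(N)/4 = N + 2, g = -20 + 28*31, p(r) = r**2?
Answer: -10117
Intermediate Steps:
g = 848 (g = -20 + 868 = 848)
z(N) = -8 - 4*N (z(N) = -4*(N + 2) = -4*(2 + N) = -8 - 4*N)
Y(U) = -8 + U**3 (Y(U) = U*U**2 + (-8 - 4*0) = U**3 + (-8 + 0) = U**3 - 8 = -8 + U**3)
Y(-21) - g = (-8 + (-21)**3) - 1*848 = (-8 - 9261) - 848 = -9269 - 848 = -10117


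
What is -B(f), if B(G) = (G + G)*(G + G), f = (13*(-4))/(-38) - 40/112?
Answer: -72361/17689 ≈ -4.0907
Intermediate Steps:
f = 269/266 (f = -52*(-1/38) - 40*1/112 = 26/19 - 5/14 = 269/266 ≈ 1.0113)
B(G) = 4*G² (B(G) = (2*G)*(2*G) = 4*G²)
-B(f) = -4*(269/266)² = -4*72361/70756 = -1*72361/17689 = -72361/17689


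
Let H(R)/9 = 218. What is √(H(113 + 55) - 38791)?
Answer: I*√36829 ≈ 191.91*I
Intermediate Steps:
H(R) = 1962 (H(R) = 9*218 = 1962)
√(H(113 + 55) - 38791) = √(1962 - 38791) = √(-36829) = I*√36829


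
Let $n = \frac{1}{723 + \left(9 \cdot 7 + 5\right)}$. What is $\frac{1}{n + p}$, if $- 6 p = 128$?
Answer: $- \frac{2373}{50621} \approx -0.046878$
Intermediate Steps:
$p = - \frac{64}{3}$ ($p = \left(- \frac{1}{6}\right) 128 = - \frac{64}{3} \approx -21.333$)
$n = \frac{1}{791}$ ($n = \frac{1}{723 + \left(63 + 5\right)} = \frac{1}{723 + 68} = \frac{1}{791} \approx 0.0012642$)
$\frac{1}{n + p} = \frac{1}{\frac{1}{791} - \frac{64}{3}} = \frac{1}{- \frac{50621}{2373}} = - \frac{2373}{50621}$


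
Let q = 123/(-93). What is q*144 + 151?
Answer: -1223/31 ≈ -39.452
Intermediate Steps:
q = -41/31 (q = 123*(-1/93) = -41/31 ≈ -1.3226)
q*144 + 151 = -41/31*144 + 151 = -5904/31 + 151 = -1223/31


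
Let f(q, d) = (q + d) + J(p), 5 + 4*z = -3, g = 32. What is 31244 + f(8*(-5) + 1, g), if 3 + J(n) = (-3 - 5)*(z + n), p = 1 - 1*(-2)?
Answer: 31226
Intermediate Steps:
z = -2 (z = -5/4 + (¼)*(-3) = -5/4 - ¾ = -2)
p = 3 (p = 1 + 2 = 3)
J(n) = 13 - 8*n (J(n) = -3 + (-3 - 5)*(-2 + n) = -3 - 8*(-2 + n) = -3 + (16 - 8*n) = 13 - 8*n)
f(q, d) = -11 + d + q (f(q, d) = (q + d) + (13 - 8*3) = (d + q) + (13 - 24) = (d + q) - 11 = -11 + d + q)
31244 + f(8*(-5) + 1, g) = 31244 + (-11 + 32 + (8*(-5) + 1)) = 31244 + (-11 + 32 + (-40 + 1)) = 31244 + (-11 + 32 - 39) = 31244 - 18 = 31226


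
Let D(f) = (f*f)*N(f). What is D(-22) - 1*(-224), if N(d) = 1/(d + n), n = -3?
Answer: 5116/25 ≈ 204.64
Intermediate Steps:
N(d) = 1/(-3 + d) (N(d) = 1/(d - 3) = 1/(-3 + d))
D(f) = f²/(-3 + f) (D(f) = (f*f)/(-3 + f) = f²/(-3 + f))
D(-22) - 1*(-224) = (-22)²/(-3 - 22) - 1*(-224) = 484/(-25) + 224 = 484*(-1/25) + 224 = -484/25 + 224 = 5116/25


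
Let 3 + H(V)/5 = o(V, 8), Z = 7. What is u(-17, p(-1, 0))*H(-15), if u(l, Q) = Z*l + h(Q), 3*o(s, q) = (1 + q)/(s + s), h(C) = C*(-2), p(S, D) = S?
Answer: 3627/2 ≈ 1813.5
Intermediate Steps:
h(C) = -2*C
o(s, q) = (1 + q)/(6*s) (o(s, q) = ((1 + q)/(s + s))/3 = ((1 + q)/((2*s)))/3 = ((1 + q)*(1/(2*s)))/3 = ((1 + q)/(2*s))/3 = (1 + q)/(6*s))
H(V) = -15 + 15/(2*V) (H(V) = -15 + 5*((1 + 8)/(6*V)) = -15 + 5*((⅙)*9/V) = -15 + 5*(3/(2*V)) = -15 + 15/(2*V))
u(l, Q) = -2*Q + 7*l (u(l, Q) = 7*l - 2*Q = -2*Q + 7*l)
u(-17, p(-1, 0))*H(-15) = (-2*(-1) + 7*(-17))*(-15 + (15/2)/(-15)) = (2 - 119)*(-15 + (15/2)*(-1/15)) = -117*(-15 - ½) = -117*(-31/2) = 3627/2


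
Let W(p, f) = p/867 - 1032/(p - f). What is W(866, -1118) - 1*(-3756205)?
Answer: 807644277205/215016 ≈ 3.7562e+6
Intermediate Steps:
W(p, f) = -1032/(p - f) + p/867 (W(p, f) = p*(1/867) - 1032/(p - f) = p/867 - 1032/(p - f) = -1032/(p - f) + p/867)
W(866, -1118) - 1*(-3756205) = (894744 - 1*866² - 1118*866)/(867*(-1118 - 1*866)) - 1*(-3756205) = (894744 - 1*749956 - 968188)/(867*(-1118 - 866)) + 3756205 = (1/867)*(894744 - 749956 - 968188)/(-1984) + 3756205 = (1/867)*(-1/1984)*(-823400) + 3756205 = 102925/215016 + 3756205 = 807644277205/215016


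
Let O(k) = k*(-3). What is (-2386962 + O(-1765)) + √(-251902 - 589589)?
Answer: -2381667 + 57*I*√259 ≈ -2.3817e+6 + 917.33*I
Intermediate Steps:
O(k) = -3*k
(-2386962 + O(-1765)) + √(-251902 - 589589) = (-2386962 - 3*(-1765)) + √(-251902 - 589589) = (-2386962 + 5295) + √(-841491) = -2381667 + 57*I*√259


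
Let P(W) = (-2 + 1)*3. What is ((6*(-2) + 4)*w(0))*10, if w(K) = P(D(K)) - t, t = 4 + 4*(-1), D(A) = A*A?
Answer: 240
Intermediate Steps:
D(A) = A²
t = 0 (t = 4 - 4 = 0)
P(W) = -3 (P(W) = -1*3 = -3)
w(K) = -3 (w(K) = -3 - 1*0 = -3 + 0 = -3)
((6*(-2) + 4)*w(0))*10 = ((6*(-2) + 4)*(-3))*10 = ((-12 + 4)*(-3))*10 = -8*(-3)*10 = 24*10 = 240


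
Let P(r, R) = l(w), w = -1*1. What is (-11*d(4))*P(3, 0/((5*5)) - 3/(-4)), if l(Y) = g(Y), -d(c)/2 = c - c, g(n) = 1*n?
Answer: 0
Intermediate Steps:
g(n) = n
d(c) = 0 (d(c) = -2*(c - c) = -2*0 = 0)
w = -1
l(Y) = Y
P(r, R) = -1
(-11*d(4))*P(3, 0/((5*5)) - 3/(-4)) = -11*0*(-1) = 0*(-1) = 0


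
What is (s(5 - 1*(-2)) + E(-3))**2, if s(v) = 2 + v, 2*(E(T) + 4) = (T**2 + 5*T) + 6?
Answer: 25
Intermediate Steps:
E(T) = -1 + T**2/2 + 5*T/2 (E(T) = -4 + ((T**2 + 5*T) + 6)/2 = -4 + (6 + T**2 + 5*T)/2 = -4 + (3 + T**2/2 + 5*T/2) = -1 + T**2/2 + 5*T/2)
(s(5 - 1*(-2)) + E(-3))**2 = ((2 + (5 - 1*(-2))) + (-1 + (1/2)*(-3)**2 + (5/2)*(-3)))**2 = ((2 + (5 + 2)) + (-1 + (1/2)*9 - 15/2))**2 = ((2 + 7) + (-1 + 9/2 - 15/2))**2 = (9 - 4)**2 = 5**2 = 25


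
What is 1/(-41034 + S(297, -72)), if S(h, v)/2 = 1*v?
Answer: -1/41178 ≈ -2.4285e-5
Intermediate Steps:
S(h, v) = 2*v (S(h, v) = 2*(1*v) = 2*v)
1/(-41034 + S(297, -72)) = 1/(-41034 + 2*(-72)) = 1/(-41034 - 144) = 1/(-41178) = -1/41178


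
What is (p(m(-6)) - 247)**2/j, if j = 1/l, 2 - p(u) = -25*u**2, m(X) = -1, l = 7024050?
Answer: 339964020000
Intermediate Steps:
p(u) = 2 + 25*u**2 (p(u) = 2 - (-25)*u**2 = 2 + 25*u**2)
j = 1/7024050 ≈ 1.4237e-7
(p(m(-6)) - 247)**2/j = ((2 + 25*(-1)**2) - 247)**2/(1/7024050) = ((2 + 25*1) - 247)**2*7024050 = ((2 + 25) - 247)**2*7024050 = (27 - 247)**2*7024050 = (-220)**2*7024050 = 48400*7024050 = 339964020000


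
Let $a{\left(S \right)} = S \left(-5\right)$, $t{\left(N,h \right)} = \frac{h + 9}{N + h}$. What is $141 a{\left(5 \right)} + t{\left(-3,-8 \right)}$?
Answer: $- \frac{38776}{11} \approx -3525.1$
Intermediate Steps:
$t{\left(N,h \right)} = \frac{9 + h}{N + h}$
$a{\left(S \right)} = - 5 S$
$141 a{\left(5 \right)} + t{\left(-3,-8 \right)} = 141 \left(\left(-5\right) 5\right) + \frac{9 - 8}{-3 - 8} = 141 \left(-25\right) + \frac{1}{-11} \cdot 1 = -3525 - \frac{1}{11} = - \frac{38776}{11}$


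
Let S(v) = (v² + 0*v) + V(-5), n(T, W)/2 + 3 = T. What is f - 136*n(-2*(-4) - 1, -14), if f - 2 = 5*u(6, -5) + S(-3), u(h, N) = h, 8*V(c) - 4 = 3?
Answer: -8369/8 ≈ -1046.1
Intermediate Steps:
n(T, W) = -6 + 2*T
V(c) = 7/8 (V(c) = ½ + (⅛)*3 = ½ + 3/8 = 7/8)
S(v) = 7/8 + v² (S(v) = (v² + 0*v) + 7/8 = (v² + 0) + 7/8 = v² + 7/8 = 7/8 + v²)
f = 335/8 (f = 2 + (5*6 + (7/8 + (-3)²)) = 2 + (30 + (7/8 + 9)) = 2 + (30 + 79/8) = 2 + 319/8 = 335/8 ≈ 41.875)
f - 136*n(-2*(-4) - 1, -14) = 335/8 - 136*(-6 + 2*(-2*(-4) - 1)) = 335/8 - 136*(-6 + 2*(8 - 1)) = 335/8 - 136*(-6 + 2*7) = 335/8 - 136*(-6 + 14) = 335/8 - 136*8 = 335/8 - 1088 = -8369/8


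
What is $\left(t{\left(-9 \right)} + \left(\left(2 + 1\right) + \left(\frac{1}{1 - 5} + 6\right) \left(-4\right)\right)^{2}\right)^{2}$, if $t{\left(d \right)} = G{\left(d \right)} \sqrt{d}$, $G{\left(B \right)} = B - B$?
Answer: $160000$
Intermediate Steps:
$G{\left(B \right)} = 0$
$t{\left(d \right)} = 0$ ($t{\left(d \right)} = 0 \sqrt{d} = 0$)
$\left(t{\left(-9 \right)} + \left(\left(2 + 1\right) + \left(\frac{1}{1 - 5} + 6\right) \left(-4\right)\right)^{2}\right)^{2} = \left(0 + \left(\left(2 + 1\right) + \left(\frac{1}{1 - 5} + 6\right) \left(-4\right)\right)^{2}\right)^{2} = \left(0 + \left(3 + \left(\frac{1}{-4} + 6\right) \left(-4\right)\right)^{2}\right)^{2} = \left(0 + \left(3 + \left(- \frac{1}{4} + 6\right) \left(-4\right)\right)^{2}\right)^{2} = \left(0 + \left(3 + \frac{23}{4} \left(-4\right)\right)^{2}\right)^{2} = \left(0 + \left(3 - 23\right)^{2}\right)^{2} = \left(0 + \left(-20\right)^{2}\right)^{2} = \left(0 + 400\right)^{2} = 400^{2} = 160000$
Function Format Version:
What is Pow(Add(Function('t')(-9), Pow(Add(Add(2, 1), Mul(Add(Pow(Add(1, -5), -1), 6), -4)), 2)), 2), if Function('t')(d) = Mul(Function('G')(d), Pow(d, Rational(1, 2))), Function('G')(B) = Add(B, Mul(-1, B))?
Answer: 160000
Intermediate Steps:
Function('G')(B) = 0
Function('t')(d) = 0 (Function('t')(d) = Mul(0, Pow(d, Rational(1, 2))) = 0)
Pow(Add(Function('t')(-9), Pow(Add(Add(2, 1), Mul(Add(Pow(Add(1, -5), -1), 6), -4)), 2)), 2) = Pow(Add(0, Pow(Add(Add(2, 1), Mul(Add(Pow(Add(1, -5), -1), 6), -4)), 2)), 2) = Pow(Add(0, Pow(Add(3, Mul(Add(Pow(-4, -1), 6), -4)), 2)), 2) = Pow(Add(0, Pow(Add(3, Mul(Add(Rational(-1, 4), 6), -4)), 2)), 2) = Pow(Add(0, Pow(Add(3, Mul(Rational(23, 4), -4)), 2)), 2) = Pow(Add(0, Pow(Add(3, -23), 2)), 2) = Pow(Add(0, Pow(-20, 2)), 2) = Pow(Add(0, 400), 2) = Pow(400, 2) = 160000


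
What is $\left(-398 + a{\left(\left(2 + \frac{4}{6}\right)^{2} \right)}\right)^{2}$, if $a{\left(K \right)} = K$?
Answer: $\frac{12376324}{81} \approx 1.5279 \cdot 10^{5}$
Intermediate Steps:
$\left(-398 + a{\left(\left(2 + \frac{4}{6}\right)^{2} \right)}\right)^{2} = \left(-398 + \left(2 + \frac{4}{6}\right)^{2}\right)^{2} = \left(-398 + \left(2 + 4 \cdot \frac{1}{6}\right)^{2}\right)^{2} = \left(-398 + \left(2 + \frac{2}{3}\right)^{2}\right)^{2} = \left(-398 + \left(\frac{8}{3}\right)^{2}\right)^{2} = \left(-398 + \frac{64}{9}\right)^{2} = \left(- \frac{3518}{9}\right)^{2} = \frac{12376324}{81}$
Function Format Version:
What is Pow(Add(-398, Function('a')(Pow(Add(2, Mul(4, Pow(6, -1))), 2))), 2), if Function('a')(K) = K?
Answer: Rational(12376324, 81) ≈ 1.5279e+5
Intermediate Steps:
Pow(Add(-398, Function('a')(Pow(Add(2, Mul(4, Pow(6, -1))), 2))), 2) = Pow(Add(-398, Pow(Add(2, Mul(4, Pow(6, -1))), 2)), 2) = Pow(Add(-398, Pow(Add(2, Mul(4, Rational(1, 6))), 2)), 2) = Pow(Add(-398, Pow(Add(2, Rational(2, 3)), 2)), 2) = Pow(Add(-398, Pow(Rational(8, 3), 2)), 2) = Pow(Add(-398, Rational(64, 9)), 2) = Pow(Rational(-3518, 9), 2) = Rational(12376324, 81)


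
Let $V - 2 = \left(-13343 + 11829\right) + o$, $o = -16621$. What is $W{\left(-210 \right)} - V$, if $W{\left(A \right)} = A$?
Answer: $17923$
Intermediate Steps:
$V = -18133$ ($V = 2 + \left(\left(-13343 + 11829\right) - 16621\right) = 2 - 18135 = -18133$)
$W{\left(-210 \right)} - V = -210 - -18133 = -210 + 18133 = 17923$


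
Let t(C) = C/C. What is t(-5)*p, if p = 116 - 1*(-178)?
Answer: 294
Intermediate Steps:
t(C) = 1
p = 294 (p = 116 + 178 = 294)
t(-5)*p = 1*294 = 294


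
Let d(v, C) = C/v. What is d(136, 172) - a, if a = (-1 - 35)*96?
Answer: 117547/34 ≈ 3457.3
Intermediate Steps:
a = -3456 (a = -36*96 = -3456)
d(136, 172) - a = 172/136 - 1*(-3456) = 172*(1/136) + 3456 = 43/34 + 3456 = 117547/34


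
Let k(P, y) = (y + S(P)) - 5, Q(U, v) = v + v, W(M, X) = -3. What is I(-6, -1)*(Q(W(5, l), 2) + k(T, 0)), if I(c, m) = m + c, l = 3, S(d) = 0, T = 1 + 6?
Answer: 7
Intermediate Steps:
T = 7
I(c, m) = c + m
Q(U, v) = 2*v
k(P, y) = -5 + y (k(P, y) = (y + 0) - 5 = y - 5 = -5 + y)
I(-6, -1)*(Q(W(5, l), 2) + k(T, 0)) = (-6 - 1)*(2*2 + (-5 + 0)) = -7*(4 - 5) = -7*(-1) = 7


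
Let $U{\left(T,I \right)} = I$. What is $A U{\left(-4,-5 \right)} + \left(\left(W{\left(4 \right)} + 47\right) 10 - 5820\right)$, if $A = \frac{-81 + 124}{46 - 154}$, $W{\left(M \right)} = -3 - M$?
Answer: $- \frac{585145}{108} \approx -5418.0$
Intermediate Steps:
$A = - \frac{43}{108}$ ($A = \frac{43}{-108} = 43 \left(- \frac{1}{108}\right) = - \frac{43}{108} \approx -0.39815$)
$A U{\left(-4,-5 \right)} + \left(\left(W{\left(4 \right)} + 47\right) 10 - 5820\right) = \left(- \frac{43}{108}\right) \left(-5\right) - \left(5820 - \left(\left(-3 - 4\right) + 47\right) 10\right) = \frac{215}{108} - \left(5820 - \left(\left(-3 - 4\right) + 47\right) 10\right) = \frac{215}{108} - \left(5820 - \left(-7 + 47\right) 10\right) = \frac{215}{108} + \left(40 \cdot 10 - 5820\right) = \frac{215}{108} + \left(400 - 5820\right) = \frac{215}{108} - 5420 = - \frac{585145}{108}$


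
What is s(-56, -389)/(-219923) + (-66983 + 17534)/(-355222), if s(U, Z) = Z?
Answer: 11013153785/78121487906 ≈ 0.14097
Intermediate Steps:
s(-56, -389)/(-219923) + (-66983 + 17534)/(-355222) = -389/(-219923) + (-66983 + 17534)/(-355222) = -389*(-1/219923) - 49449*(-1/355222) = 389/219923 + 49449/355222 = 11013153785/78121487906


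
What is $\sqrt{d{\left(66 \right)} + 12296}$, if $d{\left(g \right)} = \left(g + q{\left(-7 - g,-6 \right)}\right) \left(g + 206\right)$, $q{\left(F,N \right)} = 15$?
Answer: $2 \sqrt{8582} \approx 185.28$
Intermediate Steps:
$d{\left(g \right)} = \left(15 + g\right) \left(206 + g\right)$ ($d{\left(g \right)} = \left(g + 15\right) \left(g + 206\right) = \left(15 + g\right) \left(206 + g\right)$)
$\sqrt{d{\left(66 \right)} + 12296} = \sqrt{\left(3090 + 66^{2} + 221 \cdot 66\right) + 12296} = \sqrt{\left(3090 + 4356 + 14586\right) + 12296} = \sqrt{22032 + 12296} = \sqrt{34328} = 2 \sqrt{8582}$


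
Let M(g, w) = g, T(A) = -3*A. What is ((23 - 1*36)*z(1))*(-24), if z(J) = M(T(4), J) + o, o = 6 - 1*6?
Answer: -3744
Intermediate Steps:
o = 0 (o = 6 - 6 = 0)
z(J) = -12 (z(J) = -3*4 + 0 = -12 + 0 = -12)
((23 - 1*36)*z(1))*(-24) = ((23 - 1*36)*(-12))*(-24) = ((23 - 36)*(-12))*(-24) = -13*(-12)*(-24) = 156*(-24) = -3744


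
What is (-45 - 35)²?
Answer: 6400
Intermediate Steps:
(-45 - 35)² = (-80)² = 6400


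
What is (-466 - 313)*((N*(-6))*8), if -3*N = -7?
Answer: 87248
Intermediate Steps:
N = 7/3 (N = -1/3*(-7) = 7/3 ≈ 2.3333)
(-466 - 313)*((N*(-6))*8) = (-466 - 313)*(((7/3)*(-6))*8) = -(-10906)*8 = -779*(-112) = 87248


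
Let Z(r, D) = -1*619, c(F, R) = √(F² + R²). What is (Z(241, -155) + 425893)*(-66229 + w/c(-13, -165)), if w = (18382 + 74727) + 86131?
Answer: -28165471746 + 38113055880*√27394/13697 ≈ -2.7705e+10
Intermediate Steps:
Z(r, D) = -619
w = 179240 (w = 93109 + 86131 = 179240)
(Z(241, -155) + 425893)*(-66229 + w/c(-13, -165)) = (-619 + 425893)*(-66229 + 179240/(√((-13)² + (-165)²))) = 425274*(-66229 + 179240/(√(169 + 27225))) = 425274*(-66229 + 179240/(√27394)) = 425274*(-66229 + 179240*(√27394/27394)) = 425274*(-66229 + 89620*√27394/13697) = -28165471746 + 38113055880*√27394/13697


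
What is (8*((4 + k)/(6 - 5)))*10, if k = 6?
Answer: 800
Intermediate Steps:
(8*((4 + k)/(6 - 5)))*10 = (8*((4 + 6)/(6 - 5)))*10 = (8*(10/1))*10 = (8*(10*1))*10 = (8*10)*10 = 80*10 = 800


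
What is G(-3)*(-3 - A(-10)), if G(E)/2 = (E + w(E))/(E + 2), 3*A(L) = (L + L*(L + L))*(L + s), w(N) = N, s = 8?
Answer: 1484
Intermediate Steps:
A(L) = (8 + L)*(L + 2*L²)/3 (A(L) = ((L + L*(L + L))*(L + 8))/3 = ((L + L*(2*L))*(8 + L))/3 = ((L + 2*L²)*(8 + L))/3 = ((8 + L)*(L + 2*L²))/3 = (8 + L)*(L + 2*L²)/3)
G(E) = 4*E/(2 + E) (G(E) = 2*((E + E)/(E + 2)) = 2*((2*E)/(2 + E)) = 2*(2*E/(2 + E)) = 4*E/(2 + E))
G(-3)*(-3 - A(-10)) = (4*(-3)/(2 - 3))*(-3 - (-10)*(8 + 2*(-10)² + 17*(-10))/3) = (4*(-3)/(-1))*(-3 - (-10)*(8 + 2*100 - 170)/3) = (4*(-3)*(-1))*(-3 - (-10)*(8 + 200 - 170)/3) = 12*(-3 - (-10)*38/3) = 12*(-3 - 1*(-380/3)) = 12*(-3 + 380/3) = 12*(371/3) = 1484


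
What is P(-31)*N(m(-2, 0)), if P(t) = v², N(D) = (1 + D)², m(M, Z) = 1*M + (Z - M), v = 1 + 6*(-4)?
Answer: 529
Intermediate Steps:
v = -23 (v = 1 - 24 = -23)
m(M, Z) = Z (m(M, Z) = M + (Z - M) = Z)
P(t) = 529 (P(t) = (-23)² = 529)
P(-31)*N(m(-2, 0)) = 529*(1 + 0)² = 529*1² = 529*1 = 529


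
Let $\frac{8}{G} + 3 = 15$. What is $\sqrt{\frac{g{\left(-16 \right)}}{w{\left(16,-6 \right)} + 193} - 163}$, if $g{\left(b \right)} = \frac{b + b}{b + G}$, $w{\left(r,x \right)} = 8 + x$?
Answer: $\frac{i \sqrt{364285155}}{1495} \approx 12.767 i$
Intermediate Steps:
$G = \frac{2}{3}$ ($G = \frac{8}{-3 + 15} = \frac{8}{12} = 8 \cdot \frac{1}{12} = \frac{2}{3} \approx 0.66667$)
$g{\left(b \right)} = \frac{2 b}{\frac{2}{3} + b}$ ($g{\left(b \right)} = \frac{b + b}{b + \frac{2}{3}} = \frac{2 b}{\frac{2}{3} + b}$)
$\sqrt{\frac{g{\left(-16 \right)}}{w{\left(16,-6 \right)} + 193} - 163} = \sqrt{\frac{6 \left(-16\right) \frac{1}{2 + 3 \left(-16\right)}}{\left(8 - 6\right) + 193} - 163} = \sqrt{\frac{6 \left(-16\right) \frac{1}{2 - 48}}{2 + 193} - 163} = \sqrt{\frac{6 \left(-16\right) \frac{1}{-46}}{195} - 163} = \sqrt{6 \left(-16\right) \left(- \frac{1}{46}\right) \frac{1}{195} - 163} = \sqrt{\frac{48}{23} \cdot \frac{1}{195} - 163} = \sqrt{\frac{16}{1495} - 163} = \sqrt{- \frac{243669}{1495}} = \frac{i \sqrt{364285155}}{1495}$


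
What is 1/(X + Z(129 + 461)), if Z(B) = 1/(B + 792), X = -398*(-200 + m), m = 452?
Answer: -1382/138609071 ≈ -9.9705e-6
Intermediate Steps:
X = -100296 (X = -398*(-200 + 452) = -398*252 = -100296)
Z(B) = 1/(792 + B)
1/(X + Z(129 + 461)) = 1/(-100296 + 1/(792 + (129 + 461))) = 1/(-100296 + 1/(792 + 590)) = 1/(-100296 + 1/1382) = 1/(-138609071/1382) = -1382/138609071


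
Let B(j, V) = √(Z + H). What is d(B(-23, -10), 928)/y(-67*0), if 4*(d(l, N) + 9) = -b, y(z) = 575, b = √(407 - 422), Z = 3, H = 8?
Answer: -9/575 - I*√15/2300 ≈ -0.015652 - 0.0016839*I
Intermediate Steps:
b = I*√15 (b = √(-15) = I*√15 ≈ 3.873*I)
B(j, V) = √11 (B(j, V) = √(3 + 8) = √11)
d(l, N) = -9 - I*√15/4 (d(l, N) = -9 + (-I*√15)/4 = -9 - I*√15/4)
d(B(-23, -10), 928)/y(-67*0) = (-9 - I*√15/4)/575 = (-9 - I*√15/4)*(1/575) = -9/575 - I*√15/2300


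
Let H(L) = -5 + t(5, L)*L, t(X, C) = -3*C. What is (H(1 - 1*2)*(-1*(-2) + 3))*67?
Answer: -2680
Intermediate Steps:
H(L) = -5 - 3*L**2 (H(L) = -5 + (-3*L)*L = -5 - 3*L**2)
(H(1 - 1*2)*(-1*(-2) + 3))*67 = ((-5 - 3*(1 - 1*2)**2)*(-1*(-2) + 3))*67 = ((-5 - 3*(1 - 2)**2)*(2 + 3))*67 = ((-5 - 3*(-1)**2)*5)*67 = ((-5 - 3*1)*5)*67 = ((-5 - 3)*5)*67 = -8*5*67 = -40*67 = -2680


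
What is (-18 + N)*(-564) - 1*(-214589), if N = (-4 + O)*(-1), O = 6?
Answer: 225869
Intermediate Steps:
N = -2 (N = (-4 + 6)*(-1) = 2*(-1) = -2)
(-18 + N)*(-564) - 1*(-214589) = (-18 - 2)*(-564) - 1*(-214589) = -20*(-564) + 214589 = 11280 + 214589 = 225869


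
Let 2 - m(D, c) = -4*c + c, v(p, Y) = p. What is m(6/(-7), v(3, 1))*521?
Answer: 5731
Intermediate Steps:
m(D, c) = 2 + 3*c (m(D, c) = 2 - (-4*c + c) = 2 - (-3)*c = 2 + 3*c)
m(6/(-7), v(3, 1))*521 = (2 + 3*3)*521 = (2 + 9)*521 = 11*521 = 5731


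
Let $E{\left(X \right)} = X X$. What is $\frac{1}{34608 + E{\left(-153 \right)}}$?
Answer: $\frac{1}{58017} \approx 1.7236 \cdot 10^{-5}$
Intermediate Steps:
$E{\left(X \right)} = X^{2}$
$\frac{1}{34608 + E{\left(-153 \right)}} = \frac{1}{34608 + \left(-153\right)^{2}} = \frac{1}{34608 + 23409} = \frac{1}{58017}$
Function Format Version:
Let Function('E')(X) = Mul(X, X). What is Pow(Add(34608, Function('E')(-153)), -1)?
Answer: Rational(1, 58017) ≈ 1.7236e-5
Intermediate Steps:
Function('E')(X) = Pow(X, 2)
Pow(Add(34608, Function('E')(-153)), -1) = Pow(Add(34608, Pow(-153, 2)), -1) = Pow(Add(34608, 23409), -1) = Pow(58017, -1) = Rational(1, 58017)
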